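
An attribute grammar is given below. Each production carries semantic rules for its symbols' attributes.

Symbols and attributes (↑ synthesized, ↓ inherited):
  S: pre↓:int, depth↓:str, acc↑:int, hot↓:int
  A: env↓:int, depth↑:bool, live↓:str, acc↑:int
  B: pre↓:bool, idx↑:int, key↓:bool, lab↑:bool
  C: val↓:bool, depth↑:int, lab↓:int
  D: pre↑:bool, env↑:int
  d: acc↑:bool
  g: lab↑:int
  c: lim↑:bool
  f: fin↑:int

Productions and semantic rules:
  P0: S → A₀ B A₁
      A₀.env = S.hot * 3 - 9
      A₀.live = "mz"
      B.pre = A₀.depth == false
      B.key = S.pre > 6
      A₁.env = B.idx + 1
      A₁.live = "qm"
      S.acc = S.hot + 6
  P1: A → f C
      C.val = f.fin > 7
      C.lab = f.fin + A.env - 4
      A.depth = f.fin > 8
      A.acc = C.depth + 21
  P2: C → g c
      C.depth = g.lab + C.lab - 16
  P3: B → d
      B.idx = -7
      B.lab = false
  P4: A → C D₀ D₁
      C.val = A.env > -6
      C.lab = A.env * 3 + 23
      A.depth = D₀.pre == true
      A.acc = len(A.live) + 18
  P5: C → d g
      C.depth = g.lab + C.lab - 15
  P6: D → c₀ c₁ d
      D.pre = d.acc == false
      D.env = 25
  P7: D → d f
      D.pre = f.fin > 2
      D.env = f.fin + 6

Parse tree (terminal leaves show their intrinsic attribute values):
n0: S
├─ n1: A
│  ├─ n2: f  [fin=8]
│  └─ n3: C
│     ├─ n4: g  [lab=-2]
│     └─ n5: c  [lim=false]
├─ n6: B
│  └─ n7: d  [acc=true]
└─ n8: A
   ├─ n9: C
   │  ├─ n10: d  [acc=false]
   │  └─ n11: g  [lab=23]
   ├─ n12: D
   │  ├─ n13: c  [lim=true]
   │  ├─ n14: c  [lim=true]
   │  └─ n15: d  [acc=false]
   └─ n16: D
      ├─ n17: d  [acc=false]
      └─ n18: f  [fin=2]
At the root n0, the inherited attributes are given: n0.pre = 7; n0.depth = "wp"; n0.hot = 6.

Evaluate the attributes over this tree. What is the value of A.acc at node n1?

16

1. n0.pre = 7  [given at root]
2. n0.depth = "wp"  [given at root]
3. n0.hot = 6  [given at root]
4. n1.env = 9  [S.hot * 3 - 9]
5. n1.live = "mz"  ["mz"]
6. n2.fin = 8  [terminal]
7. n3.val = true  [f.fin > 7]
8. n3.lab = 13  [f.fin + A.env - 4]
9. n4.lab = -2  [terminal]
10. n5.lim = false  [terminal]
11. n3.depth = -5  [g.lab + C.lab - 16]
12. n1.depth = false  [f.fin > 8]
13. n1.acc = 16  [C.depth + 21]
14. n6.pre = true  [A₀.depth == false]
15. n6.key = true  [S.pre > 6]
16. n7.acc = true  [terminal]
17. n6.idx = -7  [-7]
18. n6.lab = false  [false]
19. n8.env = -6  [B.idx + 1]
20. n8.live = "qm"  ["qm"]
21. n9.val = false  [A.env > -6]
22. n9.lab = 5  [A.env * 3 + 23]
23. n10.acc = false  [terminal]
24. n11.lab = 23  [terminal]
25. n9.depth = 13  [g.lab + C.lab - 15]
26. n13.lim = true  [terminal]
27. n14.lim = true  [terminal]
28. n15.acc = false  [terminal]
29. n12.pre = true  [d.acc == false]
30. n12.env = 25  [25]
31. n17.acc = false  [terminal]
32. n18.fin = 2  [terminal]
33. n16.pre = false  [f.fin > 2]
34. n16.env = 8  [f.fin + 6]
35. n8.depth = true  [D₀.pre == true]
36. n8.acc = 20  [len(A.live) + 18]
37. n0.acc = 12  [S.hot + 6]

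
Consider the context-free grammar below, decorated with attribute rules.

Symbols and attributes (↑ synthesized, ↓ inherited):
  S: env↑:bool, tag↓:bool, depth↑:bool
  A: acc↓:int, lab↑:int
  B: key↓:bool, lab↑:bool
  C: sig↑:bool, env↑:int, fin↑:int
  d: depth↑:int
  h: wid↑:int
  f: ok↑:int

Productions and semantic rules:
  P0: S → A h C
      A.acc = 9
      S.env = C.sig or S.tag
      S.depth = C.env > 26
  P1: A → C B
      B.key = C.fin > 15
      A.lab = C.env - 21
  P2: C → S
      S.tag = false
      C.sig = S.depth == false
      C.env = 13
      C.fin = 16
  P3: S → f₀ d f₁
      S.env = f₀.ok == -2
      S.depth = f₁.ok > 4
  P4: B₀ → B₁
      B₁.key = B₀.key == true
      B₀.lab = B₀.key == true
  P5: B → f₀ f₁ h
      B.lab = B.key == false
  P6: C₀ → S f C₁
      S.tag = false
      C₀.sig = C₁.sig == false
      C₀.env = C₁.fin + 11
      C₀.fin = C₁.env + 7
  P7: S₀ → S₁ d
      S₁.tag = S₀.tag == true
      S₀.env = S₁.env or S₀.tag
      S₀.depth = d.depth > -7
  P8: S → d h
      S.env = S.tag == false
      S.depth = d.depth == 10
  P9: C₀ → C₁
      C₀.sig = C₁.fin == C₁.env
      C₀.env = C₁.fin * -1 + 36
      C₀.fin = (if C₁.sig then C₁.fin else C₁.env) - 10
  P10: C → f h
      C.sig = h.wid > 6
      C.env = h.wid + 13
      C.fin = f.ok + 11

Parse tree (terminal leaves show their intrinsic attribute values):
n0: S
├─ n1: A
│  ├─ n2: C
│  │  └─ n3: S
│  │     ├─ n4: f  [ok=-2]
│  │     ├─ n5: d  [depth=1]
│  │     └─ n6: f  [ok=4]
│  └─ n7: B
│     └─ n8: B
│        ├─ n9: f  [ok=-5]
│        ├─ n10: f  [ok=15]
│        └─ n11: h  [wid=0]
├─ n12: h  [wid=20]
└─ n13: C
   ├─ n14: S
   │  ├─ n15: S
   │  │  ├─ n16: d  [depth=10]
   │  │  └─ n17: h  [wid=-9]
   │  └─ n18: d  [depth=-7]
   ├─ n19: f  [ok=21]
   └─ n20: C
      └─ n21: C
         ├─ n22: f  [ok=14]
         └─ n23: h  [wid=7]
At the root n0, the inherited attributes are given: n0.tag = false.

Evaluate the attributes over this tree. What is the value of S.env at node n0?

true

1. n0.tag = false  [given at root]
2. n1.acc = 9  [9]
3. n3.tag = false  [false]
4. n4.ok = -2  [terminal]
5. n5.depth = 1  [terminal]
6. n6.ok = 4  [terminal]
7. n3.env = true  [f₀.ok == -2]
8. n3.depth = false  [f₁.ok > 4]
9. n2.sig = true  [S.depth == false]
10. n2.env = 13  [13]
11. n2.fin = 16  [16]
12. n7.key = true  [C.fin > 15]
13. n8.key = true  [B₀.key == true]
14. n9.ok = -5  [terminal]
15. n10.ok = 15  [terminal]
16. n11.wid = 0  [terminal]
17. n8.lab = false  [B.key == false]
18. n7.lab = true  [B₀.key == true]
19. n1.lab = -8  [C.env - 21]
20. n12.wid = 20  [terminal]
21. n14.tag = false  [false]
22. n15.tag = false  [S₀.tag == true]
23. n16.depth = 10  [terminal]
24. n17.wid = -9  [terminal]
25. n15.env = true  [S.tag == false]
26. n15.depth = true  [d.depth == 10]
27. n18.depth = -7  [terminal]
28. n14.env = true  [S₁.env or S₀.tag]
29. n14.depth = false  [d.depth > -7]
30. n19.ok = 21  [terminal]
31. n22.ok = 14  [terminal]
32. n23.wid = 7  [terminal]
33. n21.sig = true  [h.wid > 6]
34. n21.env = 20  [h.wid + 13]
35. n21.fin = 25  [f.ok + 11]
36. n20.sig = false  [C₁.fin == C₁.env]
37. n20.env = 11  [C₁.fin * -1 + 36]
38. n20.fin = 15  [(if C₁.sig then C₁.fin else C₁.env) - 10]
39. n13.sig = true  [C₁.sig == false]
40. n13.env = 26  [C₁.fin + 11]
41. n13.fin = 18  [C₁.env + 7]
42. n0.env = true  [C.sig or S.tag]
43. n0.depth = false  [C.env > 26]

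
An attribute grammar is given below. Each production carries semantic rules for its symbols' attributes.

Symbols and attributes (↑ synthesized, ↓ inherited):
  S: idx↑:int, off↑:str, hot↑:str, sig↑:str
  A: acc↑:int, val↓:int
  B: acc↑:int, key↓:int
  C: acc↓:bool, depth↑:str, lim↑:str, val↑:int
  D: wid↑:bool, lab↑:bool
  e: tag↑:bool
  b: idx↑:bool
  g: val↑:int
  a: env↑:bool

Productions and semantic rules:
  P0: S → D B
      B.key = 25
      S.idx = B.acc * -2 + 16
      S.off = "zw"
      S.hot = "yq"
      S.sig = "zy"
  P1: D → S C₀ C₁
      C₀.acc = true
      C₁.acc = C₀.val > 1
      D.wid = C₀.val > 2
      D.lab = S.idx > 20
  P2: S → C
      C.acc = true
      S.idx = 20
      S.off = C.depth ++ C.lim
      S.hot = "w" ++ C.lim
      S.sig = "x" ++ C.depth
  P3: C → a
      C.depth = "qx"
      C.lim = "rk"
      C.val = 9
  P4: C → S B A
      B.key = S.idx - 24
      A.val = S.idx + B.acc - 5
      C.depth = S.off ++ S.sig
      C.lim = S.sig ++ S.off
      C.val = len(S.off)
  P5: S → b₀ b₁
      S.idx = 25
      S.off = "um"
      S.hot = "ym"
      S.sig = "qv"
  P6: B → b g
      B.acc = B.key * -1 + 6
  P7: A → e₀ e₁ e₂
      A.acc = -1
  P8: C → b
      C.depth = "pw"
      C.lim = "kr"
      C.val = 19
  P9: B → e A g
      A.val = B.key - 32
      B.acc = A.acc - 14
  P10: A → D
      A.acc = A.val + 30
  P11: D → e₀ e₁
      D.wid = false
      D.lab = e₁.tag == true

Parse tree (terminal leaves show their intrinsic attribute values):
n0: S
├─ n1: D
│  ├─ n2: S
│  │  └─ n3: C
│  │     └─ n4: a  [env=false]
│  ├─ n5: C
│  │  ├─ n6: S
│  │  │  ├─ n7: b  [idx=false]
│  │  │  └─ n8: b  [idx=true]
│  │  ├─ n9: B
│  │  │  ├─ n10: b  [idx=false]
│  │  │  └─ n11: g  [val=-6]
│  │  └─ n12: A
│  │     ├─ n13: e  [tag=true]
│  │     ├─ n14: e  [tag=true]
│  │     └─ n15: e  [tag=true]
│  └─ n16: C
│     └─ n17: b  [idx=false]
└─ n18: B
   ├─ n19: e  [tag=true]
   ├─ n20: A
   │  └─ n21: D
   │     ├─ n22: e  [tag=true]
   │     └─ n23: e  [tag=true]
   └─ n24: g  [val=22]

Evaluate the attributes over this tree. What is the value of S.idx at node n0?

1. n3.acc = true  [true]
2. n4.env = false  [terminal]
3. n3.depth = "qx"  ["qx"]
4. n3.lim = "rk"  ["rk"]
5. n3.val = 9  [9]
6. n2.idx = 20  [20]
7. n2.off = "qxrk"  [C.depth ++ C.lim]
8. n2.hot = "wrk"  ["w" ++ C.lim]
9. n2.sig = "xqx"  ["x" ++ C.depth]
10. n5.acc = true  [true]
11. n7.idx = false  [terminal]
12. n8.idx = true  [terminal]
13. n6.idx = 25  [25]
14. n6.off = "um"  ["um"]
15. n6.hot = "ym"  ["ym"]
16. n6.sig = "qv"  ["qv"]
17. n9.key = 1  [S.idx - 24]
18. n10.idx = false  [terminal]
19. n11.val = -6  [terminal]
20. n9.acc = 5  [B.key * -1 + 6]
21. n12.val = 25  [S.idx + B.acc - 5]
22. n13.tag = true  [terminal]
23. n14.tag = true  [terminal]
24. n15.tag = true  [terminal]
25. n12.acc = -1  [-1]
26. n5.depth = "umqv"  [S.off ++ S.sig]
27. n5.lim = "qvum"  [S.sig ++ S.off]
28. n5.val = 2  [len(S.off)]
29. n16.acc = true  [C₀.val > 1]
30. n17.idx = false  [terminal]
31. n16.depth = "pw"  ["pw"]
32. n16.lim = "kr"  ["kr"]
33. n16.val = 19  [19]
34. n1.wid = false  [C₀.val > 2]
35. n1.lab = false  [S.idx > 20]
36. n18.key = 25  [25]
37. n19.tag = true  [terminal]
38. n20.val = -7  [B.key - 32]
39. n22.tag = true  [terminal]
40. n23.tag = true  [terminal]
41. n21.wid = false  [false]
42. n21.lab = true  [e₁.tag == true]
43. n20.acc = 23  [A.val + 30]
44. n24.val = 22  [terminal]
45. n18.acc = 9  [A.acc - 14]
46. n0.idx = -2  [B.acc * -2 + 16]
47. n0.off = "zw"  ["zw"]
48. n0.hot = "yq"  ["yq"]
49. n0.sig = "zy"  ["zy"]

-2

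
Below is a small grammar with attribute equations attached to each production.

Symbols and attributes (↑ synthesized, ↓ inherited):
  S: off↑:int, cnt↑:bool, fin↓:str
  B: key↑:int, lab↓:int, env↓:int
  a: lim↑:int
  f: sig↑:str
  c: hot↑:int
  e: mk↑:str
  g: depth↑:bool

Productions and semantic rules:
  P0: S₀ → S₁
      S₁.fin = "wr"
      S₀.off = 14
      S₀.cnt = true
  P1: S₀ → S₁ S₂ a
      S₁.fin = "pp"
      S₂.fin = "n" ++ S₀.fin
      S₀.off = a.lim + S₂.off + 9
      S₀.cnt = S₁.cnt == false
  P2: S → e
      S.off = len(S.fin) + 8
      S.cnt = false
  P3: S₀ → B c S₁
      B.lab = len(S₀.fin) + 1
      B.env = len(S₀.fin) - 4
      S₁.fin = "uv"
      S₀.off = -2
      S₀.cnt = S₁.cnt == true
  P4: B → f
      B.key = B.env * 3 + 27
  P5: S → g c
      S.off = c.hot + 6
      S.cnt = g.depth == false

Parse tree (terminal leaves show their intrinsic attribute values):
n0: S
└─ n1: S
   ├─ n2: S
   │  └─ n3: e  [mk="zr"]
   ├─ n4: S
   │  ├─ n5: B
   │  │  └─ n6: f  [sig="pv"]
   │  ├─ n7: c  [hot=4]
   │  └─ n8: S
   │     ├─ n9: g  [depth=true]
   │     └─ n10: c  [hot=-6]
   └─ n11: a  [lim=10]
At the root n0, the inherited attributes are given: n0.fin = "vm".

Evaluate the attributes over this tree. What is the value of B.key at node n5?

1. n0.fin = "vm"  [given at root]
2. n1.fin = "wr"  ["wr"]
3. n2.fin = "pp"  ["pp"]
4. n3.mk = "zr"  [terminal]
5. n2.off = 10  [len(S.fin) + 8]
6. n2.cnt = false  [false]
7. n4.fin = "nwr"  ["n" ++ S₀.fin]
8. n5.lab = 4  [len(S₀.fin) + 1]
9. n5.env = -1  [len(S₀.fin) - 4]
10. n6.sig = "pv"  [terminal]
11. n5.key = 24  [B.env * 3 + 27]
12. n7.hot = 4  [terminal]
13. n8.fin = "uv"  ["uv"]
14. n9.depth = true  [terminal]
15. n10.hot = -6  [terminal]
16. n8.off = 0  [c.hot + 6]
17. n8.cnt = false  [g.depth == false]
18. n4.off = -2  [-2]
19. n4.cnt = false  [S₁.cnt == true]
20. n11.lim = 10  [terminal]
21. n1.off = 17  [a.lim + S₂.off + 9]
22. n1.cnt = true  [S₁.cnt == false]
23. n0.off = 14  [14]
24. n0.cnt = true  [true]

24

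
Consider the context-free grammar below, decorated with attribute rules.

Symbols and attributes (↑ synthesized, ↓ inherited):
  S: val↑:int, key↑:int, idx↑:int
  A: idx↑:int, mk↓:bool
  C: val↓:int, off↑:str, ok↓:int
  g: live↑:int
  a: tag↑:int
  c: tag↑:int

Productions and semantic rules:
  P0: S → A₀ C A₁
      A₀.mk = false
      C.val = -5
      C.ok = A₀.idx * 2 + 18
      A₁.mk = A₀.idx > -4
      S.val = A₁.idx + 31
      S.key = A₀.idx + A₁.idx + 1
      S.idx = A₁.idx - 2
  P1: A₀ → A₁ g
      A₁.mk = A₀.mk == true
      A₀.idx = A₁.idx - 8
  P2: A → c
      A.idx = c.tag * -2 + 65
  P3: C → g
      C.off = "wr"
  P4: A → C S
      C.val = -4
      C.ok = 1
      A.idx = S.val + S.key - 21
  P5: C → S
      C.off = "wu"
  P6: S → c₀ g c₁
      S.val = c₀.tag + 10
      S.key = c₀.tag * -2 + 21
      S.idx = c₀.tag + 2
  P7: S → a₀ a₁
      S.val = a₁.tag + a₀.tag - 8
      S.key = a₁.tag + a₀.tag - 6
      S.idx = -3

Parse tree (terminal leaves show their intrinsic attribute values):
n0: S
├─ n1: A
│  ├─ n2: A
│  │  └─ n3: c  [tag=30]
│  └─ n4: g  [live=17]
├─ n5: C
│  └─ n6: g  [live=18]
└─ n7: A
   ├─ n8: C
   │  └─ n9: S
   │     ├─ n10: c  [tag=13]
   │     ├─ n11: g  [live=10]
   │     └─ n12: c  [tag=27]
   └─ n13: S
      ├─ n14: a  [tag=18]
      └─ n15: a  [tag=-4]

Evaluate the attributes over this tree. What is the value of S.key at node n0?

-9

1. n1.mk = false  [false]
2. n2.mk = false  [A₀.mk == true]
3. n3.tag = 30  [terminal]
4. n2.idx = 5  [c.tag * -2 + 65]
5. n4.live = 17  [terminal]
6. n1.idx = -3  [A₁.idx - 8]
7. n5.val = -5  [-5]
8. n5.ok = 12  [A₀.idx * 2 + 18]
9. n6.live = 18  [terminal]
10. n5.off = "wr"  ["wr"]
11. n7.mk = true  [A₀.idx > -4]
12. n8.val = -4  [-4]
13. n8.ok = 1  [1]
14. n10.tag = 13  [terminal]
15. n11.live = 10  [terminal]
16. n12.tag = 27  [terminal]
17. n9.val = 23  [c₀.tag + 10]
18. n9.key = -5  [c₀.tag * -2 + 21]
19. n9.idx = 15  [c₀.tag + 2]
20. n8.off = "wu"  ["wu"]
21. n14.tag = 18  [terminal]
22. n15.tag = -4  [terminal]
23. n13.val = 6  [a₁.tag + a₀.tag - 8]
24. n13.key = 8  [a₁.tag + a₀.tag - 6]
25. n13.idx = -3  [-3]
26. n7.idx = -7  [S.val + S.key - 21]
27. n0.val = 24  [A₁.idx + 31]
28. n0.key = -9  [A₀.idx + A₁.idx + 1]
29. n0.idx = -9  [A₁.idx - 2]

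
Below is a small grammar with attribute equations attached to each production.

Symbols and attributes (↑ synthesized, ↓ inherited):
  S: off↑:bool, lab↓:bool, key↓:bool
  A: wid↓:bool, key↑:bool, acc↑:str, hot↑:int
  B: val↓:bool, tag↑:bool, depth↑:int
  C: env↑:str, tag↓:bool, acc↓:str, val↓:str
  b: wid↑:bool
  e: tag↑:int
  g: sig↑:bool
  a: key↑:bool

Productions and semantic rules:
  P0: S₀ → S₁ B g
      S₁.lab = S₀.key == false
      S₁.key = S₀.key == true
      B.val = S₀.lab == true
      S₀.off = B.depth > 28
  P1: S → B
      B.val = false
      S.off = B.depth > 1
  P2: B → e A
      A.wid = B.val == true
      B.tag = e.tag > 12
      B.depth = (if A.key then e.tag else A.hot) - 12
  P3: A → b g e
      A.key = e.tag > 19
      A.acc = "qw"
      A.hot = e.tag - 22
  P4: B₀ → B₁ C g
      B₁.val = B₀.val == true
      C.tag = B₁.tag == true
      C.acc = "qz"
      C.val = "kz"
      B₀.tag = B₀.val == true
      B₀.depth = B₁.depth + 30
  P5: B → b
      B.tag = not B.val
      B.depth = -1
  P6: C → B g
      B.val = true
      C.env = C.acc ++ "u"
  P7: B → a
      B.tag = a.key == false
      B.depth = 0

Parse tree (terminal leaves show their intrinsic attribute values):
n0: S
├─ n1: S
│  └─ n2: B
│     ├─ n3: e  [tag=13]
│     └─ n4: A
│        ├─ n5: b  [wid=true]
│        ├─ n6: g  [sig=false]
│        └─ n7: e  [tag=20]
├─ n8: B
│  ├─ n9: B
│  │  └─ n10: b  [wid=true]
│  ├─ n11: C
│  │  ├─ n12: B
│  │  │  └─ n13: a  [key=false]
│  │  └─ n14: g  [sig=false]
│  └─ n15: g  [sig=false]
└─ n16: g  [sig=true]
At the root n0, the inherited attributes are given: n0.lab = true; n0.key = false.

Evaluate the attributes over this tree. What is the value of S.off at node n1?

1. n0.lab = true  [given at root]
2. n0.key = false  [given at root]
3. n1.lab = true  [S₀.key == false]
4. n1.key = false  [S₀.key == true]
5. n2.val = false  [false]
6. n3.tag = 13  [terminal]
7. n4.wid = false  [B.val == true]
8. n5.wid = true  [terminal]
9. n6.sig = false  [terminal]
10. n7.tag = 20  [terminal]
11. n4.key = true  [e.tag > 19]
12. n4.acc = "qw"  ["qw"]
13. n4.hot = -2  [e.tag - 22]
14. n2.tag = true  [e.tag > 12]
15. n2.depth = 1  [(if A.key then e.tag else A.hot) - 12]
16. n1.off = false  [B.depth > 1]
17. n8.val = true  [S₀.lab == true]
18. n9.val = true  [B₀.val == true]
19. n10.wid = true  [terminal]
20. n9.tag = false  [not B.val]
21. n9.depth = -1  [-1]
22. n11.tag = false  [B₁.tag == true]
23. n11.acc = "qz"  ["qz"]
24. n11.val = "kz"  ["kz"]
25. n12.val = true  [true]
26. n13.key = false  [terminal]
27. n12.tag = true  [a.key == false]
28. n12.depth = 0  [0]
29. n14.sig = false  [terminal]
30. n11.env = "qzu"  [C.acc ++ "u"]
31. n15.sig = false  [terminal]
32. n8.tag = true  [B₀.val == true]
33. n8.depth = 29  [B₁.depth + 30]
34. n16.sig = true  [terminal]
35. n0.off = true  [B.depth > 28]

false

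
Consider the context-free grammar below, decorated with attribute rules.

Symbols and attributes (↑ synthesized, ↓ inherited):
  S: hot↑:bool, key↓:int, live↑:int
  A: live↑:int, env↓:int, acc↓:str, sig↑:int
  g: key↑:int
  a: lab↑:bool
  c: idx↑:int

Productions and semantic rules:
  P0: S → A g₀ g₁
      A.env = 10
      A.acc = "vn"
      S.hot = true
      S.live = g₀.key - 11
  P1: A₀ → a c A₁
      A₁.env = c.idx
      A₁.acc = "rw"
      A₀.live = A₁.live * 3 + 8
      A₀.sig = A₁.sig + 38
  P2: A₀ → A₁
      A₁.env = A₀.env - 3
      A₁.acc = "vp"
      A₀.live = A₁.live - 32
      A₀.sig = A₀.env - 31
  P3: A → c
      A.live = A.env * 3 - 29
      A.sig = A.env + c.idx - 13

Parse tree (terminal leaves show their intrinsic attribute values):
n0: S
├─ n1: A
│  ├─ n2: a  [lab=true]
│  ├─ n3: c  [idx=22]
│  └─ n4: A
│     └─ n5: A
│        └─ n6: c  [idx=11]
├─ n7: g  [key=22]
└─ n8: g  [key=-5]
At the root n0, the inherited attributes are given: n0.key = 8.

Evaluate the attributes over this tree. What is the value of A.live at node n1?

1. n0.key = 8  [given at root]
2. n1.env = 10  [10]
3. n1.acc = "vn"  ["vn"]
4. n2.lab = true  [terminal]
5. n3.idx = 22  [terminal]
6. n4.env = 22  [c.idx]
7. n4.acc = "rw"  ["rw"]
8. n5.env = 19  [A₀.env - 3]
9. n5.acc = "vp"  ["vp"]
10. n6.idx = 11  [terminal]
11. n5.live = 28  [A.env * 3 - 29]
12. n5.sig = 17  [A.env + c.idx - 13]
13. n4.live = -4  [A₁.live - 32]
14. n4.sig = -9  [A₀.env - 31]
15. n1.live = -4  [A₁.live * 3 + 8]
16. n1.sig = 29  [A₁.sig + 38]
17. n7.key = 22  [terminal]
18. n8.key = -5  [terminal]
19. n0.hot = true  [true]
20. n0.live = 11  [g₀.key - 11]

-4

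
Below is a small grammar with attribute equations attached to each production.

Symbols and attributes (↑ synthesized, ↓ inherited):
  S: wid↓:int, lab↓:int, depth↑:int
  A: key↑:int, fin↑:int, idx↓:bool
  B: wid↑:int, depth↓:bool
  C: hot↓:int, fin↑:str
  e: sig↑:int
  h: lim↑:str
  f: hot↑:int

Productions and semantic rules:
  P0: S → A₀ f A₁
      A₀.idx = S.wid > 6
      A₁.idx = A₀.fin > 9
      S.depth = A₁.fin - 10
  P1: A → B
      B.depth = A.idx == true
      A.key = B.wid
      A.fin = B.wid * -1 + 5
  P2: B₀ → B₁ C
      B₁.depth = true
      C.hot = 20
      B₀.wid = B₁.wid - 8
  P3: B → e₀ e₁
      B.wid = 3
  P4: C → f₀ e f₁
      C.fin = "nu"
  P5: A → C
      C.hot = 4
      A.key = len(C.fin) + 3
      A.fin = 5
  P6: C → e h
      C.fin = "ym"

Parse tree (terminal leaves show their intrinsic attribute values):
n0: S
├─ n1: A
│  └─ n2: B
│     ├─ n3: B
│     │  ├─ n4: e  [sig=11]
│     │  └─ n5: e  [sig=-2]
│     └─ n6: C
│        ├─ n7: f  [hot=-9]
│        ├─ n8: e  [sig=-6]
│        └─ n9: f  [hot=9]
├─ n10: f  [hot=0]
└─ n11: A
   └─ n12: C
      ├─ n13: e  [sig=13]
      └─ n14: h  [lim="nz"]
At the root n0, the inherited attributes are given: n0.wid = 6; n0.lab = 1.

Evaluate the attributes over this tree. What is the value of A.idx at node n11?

1. n0.wid = 6  [given at root]
2. n0.lab = 1  [given at root]
3. n1.idx = false  [S.wid > 6]
4. n2.depth = false  [A.idx == true]
5. n3.depth = true  [true]
6. n4.sig = 11  [terminal]
7. n5.sig = -2  [terminal]
8. n3.wid = 3  [3]
9. n6.hot = 20  [20]
10. n7.hot = -9  [terminal]
11. n8.sig = -6  [terminal]
12. n9.hot = 9  [terminal]
13. n6.fin = "nu"  ["nu"]
14. n2.wid = -5  [B₁.wid - 8]
15. n1.key = -5  [B.wid]
16. n1.fin = 10  [B.wid * -1 + 5]
17. n10.hot = 0  [terminal]
18. n11.idx = true  [A₀.fin > 9]
19. n12.hot = 4  [4]
20. n13.sig = 13  [terminal]
21. n14.lim = "nz"  [terminal]
22. n12.fin = "ym"  ["ym"]
23. n11.key = 5  [len(C.fin) + 3]
24. n11.fin = 5  [5]
25. n0.depth = -5  [A₁.fin - 10]

true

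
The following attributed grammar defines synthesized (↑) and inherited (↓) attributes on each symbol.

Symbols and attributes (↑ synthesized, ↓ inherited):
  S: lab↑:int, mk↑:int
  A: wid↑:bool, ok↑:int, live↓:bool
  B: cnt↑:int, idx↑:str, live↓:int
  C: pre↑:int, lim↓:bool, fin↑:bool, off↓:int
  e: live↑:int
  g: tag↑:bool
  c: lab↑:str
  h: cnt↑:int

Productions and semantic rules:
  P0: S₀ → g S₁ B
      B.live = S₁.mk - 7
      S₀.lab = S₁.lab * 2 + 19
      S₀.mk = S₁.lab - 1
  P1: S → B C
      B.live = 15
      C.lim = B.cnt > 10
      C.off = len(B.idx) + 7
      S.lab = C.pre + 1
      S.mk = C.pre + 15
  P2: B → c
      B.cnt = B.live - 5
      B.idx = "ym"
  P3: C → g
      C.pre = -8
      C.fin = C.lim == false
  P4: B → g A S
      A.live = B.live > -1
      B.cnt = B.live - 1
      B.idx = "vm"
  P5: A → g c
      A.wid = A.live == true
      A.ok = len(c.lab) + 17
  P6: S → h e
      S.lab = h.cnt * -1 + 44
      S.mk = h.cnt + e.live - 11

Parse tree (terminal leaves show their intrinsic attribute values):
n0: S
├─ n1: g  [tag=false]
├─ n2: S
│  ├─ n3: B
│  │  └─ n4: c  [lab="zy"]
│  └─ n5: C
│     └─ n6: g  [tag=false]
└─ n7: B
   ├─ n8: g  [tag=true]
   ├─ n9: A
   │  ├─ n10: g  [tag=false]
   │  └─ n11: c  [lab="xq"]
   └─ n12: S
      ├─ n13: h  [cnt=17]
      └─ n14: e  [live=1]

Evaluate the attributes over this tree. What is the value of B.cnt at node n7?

-1

1. n1.tag = false  [terminal]
2. n3.live = 15  [15]
3. n4.lab = "zy"  [terminal]
4. n3.cnt = 10  [B.live - 5]
5. n3.idx = "ym"  ["ym"]
6. n5.lim = false  [B.cnt > 10]
7. n5.off = 9  [len(B.idx) + 7]
8. n6.tag = false  [terminal]
9. n5.pre = -8  [-8]
10. n5.fin = true  [C.lim == false]
11. n2.lab = -7  [C.pre + 1]
12. n2.mk = 7  [C.pre + 15]
13. n7.live = 0  [S₁.mk - 7]
14. n8.tag = true  [terminal]
15. n9.live = true  [B.live > -1]
16. n10.tag = false  [terminal]
17. n11.lab = "xq"  [terminal]
18. n9.wid = true  [A.live == true]
19. n9.ok = 19  [len(c.lab) + 17]
20. n13.cnt = 17  [terminal]
21. n14.live = 1  [terminal]
22. n12.lab = 27  [h.cnt * -1 + 44]
23. n12.mk = 7  [h.cnt + e.live - 11]
24. n7.cnt = -1  [B.live - 1]
25. n7.idx = "vm"  ["vm"]
26. n0.lab = 5  [S₁.lab * 2 + 19]
27. n0.mk = -8  [S₁.lab - 1]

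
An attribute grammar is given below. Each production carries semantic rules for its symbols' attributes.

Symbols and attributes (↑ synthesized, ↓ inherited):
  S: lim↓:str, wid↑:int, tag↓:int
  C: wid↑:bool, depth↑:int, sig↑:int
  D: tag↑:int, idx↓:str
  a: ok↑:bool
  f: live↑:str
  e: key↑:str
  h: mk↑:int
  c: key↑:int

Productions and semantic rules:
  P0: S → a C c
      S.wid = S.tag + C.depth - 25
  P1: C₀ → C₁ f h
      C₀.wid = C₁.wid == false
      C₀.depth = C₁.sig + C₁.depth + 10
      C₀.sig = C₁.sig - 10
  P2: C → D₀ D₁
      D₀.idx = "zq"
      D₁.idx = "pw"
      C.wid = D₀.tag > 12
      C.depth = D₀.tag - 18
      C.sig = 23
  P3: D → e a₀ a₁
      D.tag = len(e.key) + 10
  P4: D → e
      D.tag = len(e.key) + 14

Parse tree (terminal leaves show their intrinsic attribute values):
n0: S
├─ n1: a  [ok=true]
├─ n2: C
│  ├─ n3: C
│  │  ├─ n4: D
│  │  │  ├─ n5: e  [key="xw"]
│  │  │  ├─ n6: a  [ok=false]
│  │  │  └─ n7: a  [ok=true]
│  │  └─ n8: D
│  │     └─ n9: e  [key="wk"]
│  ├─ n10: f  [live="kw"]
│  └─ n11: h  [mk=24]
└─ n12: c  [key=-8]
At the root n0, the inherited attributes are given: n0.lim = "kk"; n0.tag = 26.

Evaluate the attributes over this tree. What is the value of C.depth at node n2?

27

1. n0.lim = "kk"  [given at root]
2. n0.tag = 26  [given at root]
3. n1.ok = true  [terminal]
4. n4.idx = "zq"  ["zq"]
5. n5.key = "xw"  [terminal]
6. n6.ok = false  [terminal]
7. n7.ok = true  [terminal]
8. n4.tag = 12  [len(e.key) + 10]
9. n8.idx = "pw"  ["pw"]
10. n9.key = "wk"  [terminal]
11. n8.tag = 16  [len(e.key) + 14]
12. n3.wid = false  [D₀.tag > 12]
13. n3.depth = -6  [D₀.tag - 18]
14. n3.sig = 23  [23]
15. n10.live = "kw"  [terminal]
16. n11.mk = 24  [terminal]
17. n2.wid = true  [C₁.wid == false]
18. n2.depth = 27  [C₁.sig + C₁.depth + 10]
19. n2.sig = 13  [C₁.sig - 10]
20. n12.key = -8  [terminal]
21. n0.wid = 28  [S.tag + C.depth - 25]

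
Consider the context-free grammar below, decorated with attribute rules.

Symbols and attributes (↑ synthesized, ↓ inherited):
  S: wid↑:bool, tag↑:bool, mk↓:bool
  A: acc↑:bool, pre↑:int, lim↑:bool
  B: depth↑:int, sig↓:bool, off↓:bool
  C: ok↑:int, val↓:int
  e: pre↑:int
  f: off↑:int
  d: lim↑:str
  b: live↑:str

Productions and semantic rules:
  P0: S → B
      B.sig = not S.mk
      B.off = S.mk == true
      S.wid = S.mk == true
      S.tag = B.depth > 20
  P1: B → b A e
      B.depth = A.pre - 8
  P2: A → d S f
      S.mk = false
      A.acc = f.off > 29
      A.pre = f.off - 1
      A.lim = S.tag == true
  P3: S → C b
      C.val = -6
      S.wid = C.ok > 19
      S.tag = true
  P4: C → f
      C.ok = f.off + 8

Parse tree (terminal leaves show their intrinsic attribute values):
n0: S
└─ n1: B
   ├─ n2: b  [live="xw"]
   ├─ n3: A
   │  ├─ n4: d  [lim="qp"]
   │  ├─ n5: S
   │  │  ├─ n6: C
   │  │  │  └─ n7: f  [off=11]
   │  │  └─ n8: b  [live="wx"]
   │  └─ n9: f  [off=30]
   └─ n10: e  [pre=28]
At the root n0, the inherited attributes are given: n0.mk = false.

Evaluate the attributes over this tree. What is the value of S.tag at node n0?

true

1. n0.mk = false  [given at root]
2. n1.sig = true  [not S.mk]
3. n1.off = false  [S.mk == true]
4. n2.live = "xw"  [terminal]
5. n4.lim = "qp"  [terminal]
6. n5.mk = false  [false]
7. n6.val = -6  [-6]
8. n7.off = 11  [terminal]
9. n6.ok = 19  [f.off + 8]
10. n8.live = "wx"  [terminal]
11. n5.wid = false  [C.ok > 19]
12. n5.tag = true  [true]
13. n9.off = 30  [terminal]
14. n3.acc = true  [f.off > 29]
15. n3.pre = 29  [f.off - 1]
16. n3.lim = true  [S.tag == true]
17. n10.pre = 28  [terminal]
18. n1.depth = 21  [A.pre - 8]
19. n0.wid = false  [S.mk == true]
20. n0.tag = true  [B.depth > 20]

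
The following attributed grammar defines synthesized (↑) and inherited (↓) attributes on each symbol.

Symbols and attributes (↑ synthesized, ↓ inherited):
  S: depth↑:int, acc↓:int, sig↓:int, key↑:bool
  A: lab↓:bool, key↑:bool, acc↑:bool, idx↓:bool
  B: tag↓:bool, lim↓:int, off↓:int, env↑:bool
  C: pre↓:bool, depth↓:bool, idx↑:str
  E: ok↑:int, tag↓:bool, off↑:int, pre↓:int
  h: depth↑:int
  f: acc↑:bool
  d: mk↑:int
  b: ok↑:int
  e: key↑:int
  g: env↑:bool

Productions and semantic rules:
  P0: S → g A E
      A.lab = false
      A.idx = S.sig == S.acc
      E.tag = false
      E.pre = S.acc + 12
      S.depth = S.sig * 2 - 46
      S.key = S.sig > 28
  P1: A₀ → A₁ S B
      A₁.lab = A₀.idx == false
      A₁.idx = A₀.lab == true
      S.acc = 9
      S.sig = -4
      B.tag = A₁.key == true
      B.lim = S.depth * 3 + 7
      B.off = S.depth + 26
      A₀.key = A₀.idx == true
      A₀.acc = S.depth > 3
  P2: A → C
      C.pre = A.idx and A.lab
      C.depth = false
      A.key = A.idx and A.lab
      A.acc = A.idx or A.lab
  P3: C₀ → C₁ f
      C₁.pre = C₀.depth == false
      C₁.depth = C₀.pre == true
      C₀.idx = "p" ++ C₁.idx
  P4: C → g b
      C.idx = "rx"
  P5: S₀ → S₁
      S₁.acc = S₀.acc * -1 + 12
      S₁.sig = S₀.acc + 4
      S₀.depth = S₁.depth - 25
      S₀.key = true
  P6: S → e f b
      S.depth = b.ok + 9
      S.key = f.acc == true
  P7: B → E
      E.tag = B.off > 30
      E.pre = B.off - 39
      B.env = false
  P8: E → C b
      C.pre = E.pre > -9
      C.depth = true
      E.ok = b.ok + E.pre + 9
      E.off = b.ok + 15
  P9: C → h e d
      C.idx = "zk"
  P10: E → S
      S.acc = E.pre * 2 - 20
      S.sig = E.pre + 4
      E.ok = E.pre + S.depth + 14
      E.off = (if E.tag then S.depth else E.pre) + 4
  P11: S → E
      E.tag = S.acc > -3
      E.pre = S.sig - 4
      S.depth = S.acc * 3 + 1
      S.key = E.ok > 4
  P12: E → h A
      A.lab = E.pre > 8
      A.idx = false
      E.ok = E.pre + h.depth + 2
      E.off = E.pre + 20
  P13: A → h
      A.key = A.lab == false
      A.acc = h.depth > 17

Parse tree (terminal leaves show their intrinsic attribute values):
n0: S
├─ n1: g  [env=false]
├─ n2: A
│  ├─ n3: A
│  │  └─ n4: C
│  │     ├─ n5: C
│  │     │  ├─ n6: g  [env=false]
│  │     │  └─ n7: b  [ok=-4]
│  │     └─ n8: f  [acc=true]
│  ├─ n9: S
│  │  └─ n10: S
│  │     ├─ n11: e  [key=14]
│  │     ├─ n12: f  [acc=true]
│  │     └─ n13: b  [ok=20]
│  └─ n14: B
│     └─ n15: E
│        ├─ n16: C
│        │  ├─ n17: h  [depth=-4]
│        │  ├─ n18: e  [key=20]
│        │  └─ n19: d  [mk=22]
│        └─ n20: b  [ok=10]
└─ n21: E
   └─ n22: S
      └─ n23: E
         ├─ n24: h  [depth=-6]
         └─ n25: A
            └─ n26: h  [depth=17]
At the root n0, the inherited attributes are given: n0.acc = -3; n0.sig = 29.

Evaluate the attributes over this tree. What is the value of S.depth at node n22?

-5

1. n0.acc = -3  [given at root]
2. n0.sig = 29  [given at root]
3. n1.env = false  [terminal]
4. n2.lab = false  [false]
5. n2.idx = false  [S.sig == S.acc]
6. n3.lab = true  [A₀.idx == false]
7. n3.idx = false  [A₀.lab == true]
8. n4.pre = false  [A.idx and A.lab]
9. n4.depth = false  [false]
10. n5.pre = true  [C₀.depth == false]
11. n5.depth = false  [C₀.pre == true]
12. n6.env = false  [terminal]
13. n7.ok = -4  [terminal]
14. n5.idx = "rx"  ["rx"]
15. n8.acc = true  [terminal]
16. n4.idx = "prx"  ["p" ++ C₁.idx]
17. n3.key = false  [A.idx and A.lab]
18. n3.acc = true  [A.idx or A.lab]
19. n9.acc = 9  [9]
20. n9.sig = -4  [-4]
21. n10.acc = 3  [S₀.acc * -1 + 12]
22. n10.sig = 13  [S₀.acc + 4]
23. n11.key = 14  [terminal]
24. n12.acc = true  [terminal]
25. n13.ok = 20  [terminal]
26. n10.depth = 29  [b.ok + 9]
27. n10.key = true  [f.acc == true]
28. n9.depth = 4  [S₁.depth - 25]
29. n9.key = true  [true]
30. n14.tag = false  [A₁.key == true]
31. n14.lim = 19  [S.depth * 3 + 7]
32. n14.off = 30  [S.depth + 26]
33. n15.tag = false  [B.off > 30]
34. n15.pre = -9  [B.off - 39]
35. n16.pre = false  [E.pre > -9]
36. n16.depth = true  [true]
37. n17.depth = -4  [terminal]
38. n18.key = 20  [terminal]
39. n19.mk = 22  [terminal]
40. n16.idx = "zk"  ["zk"]
41. n20.ok = 10  [terminal]
42. n15.ok = 10  [b.ok + E.pre + 9]
43. n15.off = 25  [b.ok + 15]
44. n14.env = false  [false]
45. n2.key = false  [A₀.idx == true]
46. n2.acc = true  [S.depth > 3]
47. n21.tag = false  [false]
48. n21.pre = 9  [S.acc + 12]
49. n22.acc = -2  [E.pre * 2 - 20]
50. n22.sig = 13  [E.pre + 4]
51. n23.tag = true  [S.acc > -3]
52. n23.pre = 9  [S.sig - 4]
53. n24.depth = -6  [terminal]
54. n25.lab = true  [E.pre > 8]
55. n25.idx = false  [false]
56. n26.depth = 17  [terminal]
57. n25.key = false  [A.lab == false]
58. n25.acc = false  [h.depth > 17]
59. n23.ok = 5  [E.pre + h.depth + 2]
60. n23.off = 29  [E.pre + 20]
61. n22.depth = -5  [S.acc * 3 + 1]
62. n22.key = true  [E.ok > 4]
63. n21.ok = 18  [E.pre + S.depth + 14]
64. n21.off = 13  [(if E.tag then S.depth else E.pre) + 4]
65. n0.depth = 12  [S.sig * 2 - 46]
66. n0.key = true  [S.sig > 28]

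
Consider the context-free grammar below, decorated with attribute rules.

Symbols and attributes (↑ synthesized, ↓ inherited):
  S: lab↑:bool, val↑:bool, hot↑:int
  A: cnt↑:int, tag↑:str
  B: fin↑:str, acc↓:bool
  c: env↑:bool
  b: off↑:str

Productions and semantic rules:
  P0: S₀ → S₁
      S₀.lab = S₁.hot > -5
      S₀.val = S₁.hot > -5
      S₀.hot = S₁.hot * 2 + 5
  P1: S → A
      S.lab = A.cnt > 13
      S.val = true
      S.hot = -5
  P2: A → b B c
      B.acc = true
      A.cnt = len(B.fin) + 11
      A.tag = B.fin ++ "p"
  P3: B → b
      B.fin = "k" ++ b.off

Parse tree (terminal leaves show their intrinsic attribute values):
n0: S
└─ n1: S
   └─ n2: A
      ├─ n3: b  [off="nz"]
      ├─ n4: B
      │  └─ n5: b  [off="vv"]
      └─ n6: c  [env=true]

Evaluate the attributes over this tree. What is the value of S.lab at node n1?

1. n3.off = "nz"  [terminal]
2. n4.acc = true  [true]
3. n5.off = "vv"  [terminal]
4. n4.fin = "kvv"  ["k" ++ b.off]
5. n6.env = true  [terminal]
6. n2.cnt = 14  [len(B.fin) + 11]
7. n2.tag = "kvvp"  [B.fin ++ "p"]
8. n1.lab = true  [A.cnt > 13]
9. n1.val = true  [true]
10. n1.hot = -5  [-5]
11. n0.lab = false  [S₁.hot > -5]
12. n0.val = false  [S₁.hot > -5]
13. n0.hot = -5  [S₁.hot * 2 + 5]

true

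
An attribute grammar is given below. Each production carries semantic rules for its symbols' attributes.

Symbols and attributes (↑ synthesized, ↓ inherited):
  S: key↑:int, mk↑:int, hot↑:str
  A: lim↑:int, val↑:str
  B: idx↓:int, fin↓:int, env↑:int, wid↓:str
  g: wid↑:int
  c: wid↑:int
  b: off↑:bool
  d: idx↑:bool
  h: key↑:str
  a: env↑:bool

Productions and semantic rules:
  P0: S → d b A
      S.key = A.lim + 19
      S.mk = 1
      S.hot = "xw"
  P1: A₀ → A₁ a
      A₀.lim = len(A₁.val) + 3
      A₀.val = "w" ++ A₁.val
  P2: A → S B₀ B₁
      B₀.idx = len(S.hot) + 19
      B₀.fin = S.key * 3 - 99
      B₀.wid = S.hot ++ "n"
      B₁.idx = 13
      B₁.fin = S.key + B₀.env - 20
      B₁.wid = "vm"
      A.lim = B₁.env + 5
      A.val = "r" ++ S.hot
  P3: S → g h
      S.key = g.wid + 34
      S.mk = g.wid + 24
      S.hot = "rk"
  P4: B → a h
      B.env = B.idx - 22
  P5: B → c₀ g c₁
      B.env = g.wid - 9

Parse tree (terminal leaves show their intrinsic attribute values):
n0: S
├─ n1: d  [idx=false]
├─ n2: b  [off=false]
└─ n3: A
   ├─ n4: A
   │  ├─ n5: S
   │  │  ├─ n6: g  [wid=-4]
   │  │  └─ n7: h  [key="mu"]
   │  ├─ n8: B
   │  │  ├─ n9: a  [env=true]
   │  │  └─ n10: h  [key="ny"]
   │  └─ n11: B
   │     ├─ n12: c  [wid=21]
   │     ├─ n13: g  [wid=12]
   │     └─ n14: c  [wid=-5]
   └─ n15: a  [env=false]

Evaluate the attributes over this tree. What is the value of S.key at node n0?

25

1. n1.idx = false  [terminal]
2. n2.off = false  [terminal]
3. n6.wid = -4  [terminal]
4. n7.key = "mu"  [terminal]
5. n5.key = 30  [g.wid + 34]
6. n5.mk = 20  [g.wid + 24]
7. n5.hot = "rk"  ["rk"]
8. n8.idx = 21  [len(S.hot) + 19]
9. n8.fin = -9  [S.key * 3 - 99]
10. n8.wid = "rkn"  [S.hot ++ "n"]
11. n9.env = true  [terminal]
12. n10.key = "ny"  [terminal]
13. n8.env = -1  [B.idx - 22]
14. n11.idx = 13  [13]
15. n11.fin = 9  [S.key + B₀.env - 20]
16. n11.wid = "vm"  ["vm"]
17. n12.wid = 21  [terminal]
18. n13.wid = 12  [terminal]
19. n14.wid = -5  [terminal]
20. n11.env = 3  [g.wid - 9]
21. n4.lim = 8  [B₁.env + 5]
22. n4.val = "rrk"  ["r" ++ S.hot]
23. n15.env = false  [terminal]
24. n3.lim = 6  [len(A₁.val) + 3]
25. n3.val = "wrrk"  ["w" ++ A₁.val]
26. n0.key = 25  [A.lim + 19]
27. n0.mk = 1  [1]
28. n0.hot = "xw"  ["xw"]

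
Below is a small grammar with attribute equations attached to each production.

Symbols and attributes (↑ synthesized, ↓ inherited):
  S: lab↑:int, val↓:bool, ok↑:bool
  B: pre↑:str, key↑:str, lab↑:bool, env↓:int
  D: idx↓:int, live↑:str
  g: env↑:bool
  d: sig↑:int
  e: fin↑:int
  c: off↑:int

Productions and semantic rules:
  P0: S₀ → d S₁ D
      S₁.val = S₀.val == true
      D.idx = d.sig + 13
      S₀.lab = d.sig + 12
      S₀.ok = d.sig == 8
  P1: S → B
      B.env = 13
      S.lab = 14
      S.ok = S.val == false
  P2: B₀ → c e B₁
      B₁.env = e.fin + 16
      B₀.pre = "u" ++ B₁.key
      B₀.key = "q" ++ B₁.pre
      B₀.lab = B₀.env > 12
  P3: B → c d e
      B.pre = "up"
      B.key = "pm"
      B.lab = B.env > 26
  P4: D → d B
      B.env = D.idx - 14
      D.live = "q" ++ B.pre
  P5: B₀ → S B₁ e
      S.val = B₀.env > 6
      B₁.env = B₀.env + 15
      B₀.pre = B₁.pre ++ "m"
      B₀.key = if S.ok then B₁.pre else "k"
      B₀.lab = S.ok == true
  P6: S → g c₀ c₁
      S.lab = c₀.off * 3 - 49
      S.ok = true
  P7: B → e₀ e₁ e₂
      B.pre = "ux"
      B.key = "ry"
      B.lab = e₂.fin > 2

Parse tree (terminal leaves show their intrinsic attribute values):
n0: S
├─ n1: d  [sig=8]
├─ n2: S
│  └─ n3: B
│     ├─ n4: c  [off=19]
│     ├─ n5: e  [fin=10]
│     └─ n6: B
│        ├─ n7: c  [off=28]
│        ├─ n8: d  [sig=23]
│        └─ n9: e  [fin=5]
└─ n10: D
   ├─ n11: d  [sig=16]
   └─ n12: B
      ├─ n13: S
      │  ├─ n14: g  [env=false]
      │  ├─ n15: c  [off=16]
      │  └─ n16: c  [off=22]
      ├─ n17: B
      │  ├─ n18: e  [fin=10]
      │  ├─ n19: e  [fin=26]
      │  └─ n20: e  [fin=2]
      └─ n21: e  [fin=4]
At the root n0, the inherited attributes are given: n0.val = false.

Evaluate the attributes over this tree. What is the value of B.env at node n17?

22

1. n0.val = false  [given at root]
2. n1.sig = 8  [terminal]
3. n2.val = false  [S₀.val == true]
4. n3.env = 13  [13]
5. n4.off = 19  [terminal]
6. n5.fin = 10  [terminal]
7. n6.env = 26  [e.fin + 16]
8. n7.off = 28  [terminal]
9. n8.sig = 23  [terminal]
10. n9.fin = 5  [terminal]
11. n6.pre = "up"  ["up"]
12. n6.key = "pm"  ["pm"]
13. n6.lab = false  [B.env > 26]
14. n3.pre = "upm"  ["u" ++ B₁.key]
15. n3.key = "qup"  ["q" ++ B₁.pre]
16. n3.lab = true  [B₀.env > 12]
17. n2.lab = 14  [14]
18. n2.ok = true  [S.val == false]
19. n10.idx = 21  [d.sig + 13]
20. n11.sig = 16  [terminal]
21. n12.env = 7  [D.idx - 14]
22. n13.val = true  [B₀.env > 6]
23. n14.env = false  [terminal]
24. n15.off = 16  [terminal]
25. n16.off = 22  [terminal]
26. n13.lab = -1  [c₀.off * 3 - 49]
27. n13.ok = true  [true]
28. n17.env = 22  [B₀.env + 15]
29. n18.fin = 10  [terminal]
30. n19.fin = 26  [terminal]
31. n20.fin = 2  [terminal]
32. n17.pre = "ux"  ["ux"]
33. n17.key = "ry"  ["ry"]
34. n17.lab = false  [e₂.fin > 2]
35. n21.fin = 4  [terminal]
36. n12.pre = "uxm"  [B₁.pre ++ "m"]
37. n12.key = "ux"  [if S.ok then B₁.pre else "k"]
38. n12.lab = true  [S.ok == true]
39. n10.live = "quxm"  ["q" ++ B.pre]
40. n0.lab = 20  [d.sig + 12]
41. n0.ok = true  [d.sig == 8]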